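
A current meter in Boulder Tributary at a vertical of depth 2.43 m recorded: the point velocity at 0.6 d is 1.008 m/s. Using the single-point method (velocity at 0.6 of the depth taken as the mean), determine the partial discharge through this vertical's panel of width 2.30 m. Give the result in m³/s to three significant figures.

5.63 m³/s

v̄ = v₀.₆ = 1.008 m/s
q = v̄ × d × w = 1.008 × 2.43 × 2.30 = 5.634 m³/s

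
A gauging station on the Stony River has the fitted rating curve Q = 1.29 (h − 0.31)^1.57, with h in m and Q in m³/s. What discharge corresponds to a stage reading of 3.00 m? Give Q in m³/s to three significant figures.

Q = 1.29 × (3.00 − 0.31)^1.57 = 1.29 × 2.69^1.57 = 6.100 m³/s

6.10 m³/s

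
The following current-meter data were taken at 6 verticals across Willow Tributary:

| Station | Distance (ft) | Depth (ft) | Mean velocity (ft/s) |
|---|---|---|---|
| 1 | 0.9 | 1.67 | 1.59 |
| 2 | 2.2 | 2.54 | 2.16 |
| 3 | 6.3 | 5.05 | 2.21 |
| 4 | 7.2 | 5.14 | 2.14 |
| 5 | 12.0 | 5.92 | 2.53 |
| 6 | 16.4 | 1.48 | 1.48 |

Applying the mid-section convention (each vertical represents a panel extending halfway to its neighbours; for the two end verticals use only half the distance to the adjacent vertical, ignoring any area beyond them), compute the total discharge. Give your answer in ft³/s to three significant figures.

150 ft³/s

w_1 = (2.2 − 0.9)/2 = 0.65 ft; q_1 = 1.59 × 1.67 × 0.65 = 1.726 ft³/s
w_2 = (6.3 − 0.9)/2 = 2.7 ft; q_2 = 2.16 × 2.54 × 2.7 = 14.81 ft³/s
w_3 = (7.2 − 2.2)/2 = 2.5 ft; q_3 = 2.21 × 5.05 × 2.5 = 27.90 ft³/s
w_4 = (12.0 − 6.3)/2 = 2.85 ft; q_4 = 2.14 × 5.14 × 2.85 = 31.35 ft³/s
w_5 = (16.4 − 7.2)/2 = 4.6 ft; q_5 = 2.53 × 5.92 × 4.6 = 68.90 ft³/s
w_6 = (16.4 − 12.0)/2 = 2.2 ft; q_6 = 1.48 × 1.48 × 2.2 = 4.819 ft³/s
Q = Σ qᵢ = 149.5 ft³/s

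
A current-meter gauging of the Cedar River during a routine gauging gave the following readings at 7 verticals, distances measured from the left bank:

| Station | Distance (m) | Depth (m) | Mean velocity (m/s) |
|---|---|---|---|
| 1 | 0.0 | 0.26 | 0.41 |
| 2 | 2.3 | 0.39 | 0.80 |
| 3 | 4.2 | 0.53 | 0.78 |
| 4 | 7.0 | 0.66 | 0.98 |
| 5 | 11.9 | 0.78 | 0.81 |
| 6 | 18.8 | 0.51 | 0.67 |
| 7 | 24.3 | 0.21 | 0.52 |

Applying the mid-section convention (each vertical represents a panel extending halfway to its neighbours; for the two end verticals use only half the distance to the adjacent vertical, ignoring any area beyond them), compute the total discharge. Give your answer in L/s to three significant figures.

w_1 = (2.3 − 0.0)/2 = 1.15 m; q_1 = 0.41 × 0.26 × 1.15 = 0.1226 m³/s
w_2 = (4.2 − 0.0)/2 = 2.1 m; q_2 = 0.80 × 0.39 × 2.1 = 0.6552 m³/s
w_3 = (7.0 − 2.3)/2 = 2.35 m; q_3 = 0.78 × 0.53 × 2.35 = 0.9715 m³/s
w_4 = (11.9 − 4.2)/2 = 3.85 m; q_4 = 0.98 × 0.66 × 3.85 = 2.490 m³/s
w_5 = (18.8 − 7.0)/2 = 5.9 m; q_5 = 0.81 × 0.78 × 5.9 = 3.728 m³/s
w_6 = (24.3 − 11.9)/2 = 6.2 m; q_6 = 0.67 × 0.51 × 6.2 = 2.119 m³/s
w_7 = (24.3 − 18.8)/2 = 2.75 m; q_7 = 0.52 × 0.21 × 2.75 = 0.3003 m³/s
Q = Σ qᵢ = 10.39 m³/s
= 10.39 × 1000 = 10390 L/s

10400 L/s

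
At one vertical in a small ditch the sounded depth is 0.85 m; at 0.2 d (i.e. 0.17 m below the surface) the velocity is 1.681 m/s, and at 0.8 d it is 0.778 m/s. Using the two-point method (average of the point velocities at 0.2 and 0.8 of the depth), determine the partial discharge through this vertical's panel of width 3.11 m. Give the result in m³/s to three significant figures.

v̄ = (1.681 + 0.778) / 2 = 1.230 m/s
q = v̄ × d × w = 1.230 × 0.85 × 3.11 = 3.250 m³/s

3.25 m³/s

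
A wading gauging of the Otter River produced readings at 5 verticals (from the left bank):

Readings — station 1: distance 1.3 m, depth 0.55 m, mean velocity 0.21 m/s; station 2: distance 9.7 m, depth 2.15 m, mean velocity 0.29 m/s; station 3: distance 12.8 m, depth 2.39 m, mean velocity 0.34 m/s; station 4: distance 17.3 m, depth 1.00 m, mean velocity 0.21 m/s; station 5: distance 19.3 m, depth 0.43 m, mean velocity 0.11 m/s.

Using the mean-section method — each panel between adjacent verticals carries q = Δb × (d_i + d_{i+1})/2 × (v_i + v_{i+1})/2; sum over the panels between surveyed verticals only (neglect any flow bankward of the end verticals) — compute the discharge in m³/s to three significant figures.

Panel 1-2: Δb = 8.4 m, d̄ = (0.55+2.15)/2 = 1.35, v̄ = (0.21+0.29)/2 = 0.25 → q = 8.4×1.35×0.25 = 2.835 m³/s
Panel 2-3: Δb = 3.1 m, d̄ = (2.15+2.39)/2 = 2.27, v̄ = (0.29+0.34)/2 = 0.315 → q = 3.1×2.27×0.315 = 2.217 m³/s
Panel 3-4: Δb = 4.5 m, d̄ = (2.39+1.00)/2 = 1.695, v̄ = (0.34+0.21)/2 = 0.275 → q = 4.5×1.695×0.275 = 2.098 m³/s
Panel 4-5: Δb = 2 m, d̄ = (1.00+0.43)/2 = 0.715, v̄ = (0.21+0.11)/2 = 0.16 → q = 2×0.715×0.16 = 0.2288 m³/s
Q = Σ q = 7.378 m³/s

7.38 m³/s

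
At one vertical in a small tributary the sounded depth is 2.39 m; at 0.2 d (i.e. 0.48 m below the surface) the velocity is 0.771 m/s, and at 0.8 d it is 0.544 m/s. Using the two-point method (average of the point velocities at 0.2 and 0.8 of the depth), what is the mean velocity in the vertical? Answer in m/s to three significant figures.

v̄ = (0.771 + 0.544) / 2 = 0.6575 m/s

0.658 m/s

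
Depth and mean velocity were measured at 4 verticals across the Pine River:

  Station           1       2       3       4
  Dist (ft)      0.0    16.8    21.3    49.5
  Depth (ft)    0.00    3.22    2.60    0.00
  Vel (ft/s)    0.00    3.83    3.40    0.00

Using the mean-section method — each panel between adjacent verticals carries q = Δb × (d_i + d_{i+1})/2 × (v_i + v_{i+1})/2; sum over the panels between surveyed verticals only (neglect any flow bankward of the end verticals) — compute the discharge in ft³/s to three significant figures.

161 ft³/s

Panel 1-2: Δb = 16.8 ft, d̄ = (0.00+3.22)/2 = 1.61, v̄ = (0.00+3.83)/2 = 1.915 → q = 16.8×1.61×1.915 = 51.80 ft³/s
Panel 2-3: Δb = 4.5 ft, d̄ = (3.22+2.60)/2 = 2.91, v̄ = (3.83+3.40)/2 = 3.615 → q = 4.5×2.91×3.615 = 47.34 ft³/s
Panel 3-4: Δb = 28.2 ft, d̄ = (2.60+0.00)/2 = 1.3, v̄ = (3.40+0.00)/2 = 1.7 → q = 28.2×1.3×1.7 = 62.32 ft³/s
Q = Σ q = 161.5 ft³/s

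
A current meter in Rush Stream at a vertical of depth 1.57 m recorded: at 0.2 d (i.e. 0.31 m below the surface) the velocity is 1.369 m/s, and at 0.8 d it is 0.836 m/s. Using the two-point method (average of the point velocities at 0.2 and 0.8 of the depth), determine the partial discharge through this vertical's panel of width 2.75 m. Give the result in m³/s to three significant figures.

v̄ = (1.369 + 0.836) / 2 = 1.103 m/s
q = v̄ × d × w = 1.103 × 1.57 × 2.75 = 4.760 m³/s

4.76 m³/s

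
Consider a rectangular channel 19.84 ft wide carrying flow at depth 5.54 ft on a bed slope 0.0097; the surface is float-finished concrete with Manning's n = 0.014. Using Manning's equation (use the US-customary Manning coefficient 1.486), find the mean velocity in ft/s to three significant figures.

A = b·y = 19.84 × 5.54 = 109.9 ft²
P = b + 2y = 19.84 + 2×5.54 = 30.92 ft
R = A/P = 109.9/30.92 = 3.555 ft
Q = (1.486/n)·A·R^(2/3)·S^(1/2) = (1.486/0.014) × 109.9 × 3.555^(2/3) × 0.0097^(1/2) = 2676 ft³/s
V = Q/A = 2676/109.9 = 24.35 ft/s

24.3 ft/s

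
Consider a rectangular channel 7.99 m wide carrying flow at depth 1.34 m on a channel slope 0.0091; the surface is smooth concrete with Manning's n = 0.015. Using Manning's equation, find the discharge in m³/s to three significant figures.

68.2 m³/s

A = b·y = 7.99 × 1.34 = 10.71 m²
P = b + 2y = 7.99 + 2×1.34 = 10.67 m
R = A/P = 10.71/10.67 = 1.003 m
Q = (1/n)·A·R^(2/3)·S^(1/2) = (1/0.015) × 10.71 × 1.003^(2/3) × 0.0091^(1/2) = 68.25 m³/s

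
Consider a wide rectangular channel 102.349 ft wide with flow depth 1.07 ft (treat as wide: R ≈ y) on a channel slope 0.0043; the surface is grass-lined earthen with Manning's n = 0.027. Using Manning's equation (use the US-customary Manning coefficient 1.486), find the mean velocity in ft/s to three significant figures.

A = b·y = 102.349 × 1.07 = 109.5 ft²
Wide channel: R ≈ y = 1.07 ft
Q = (1.486/n)·A·R^(2/3)·S^(1/2) = (1.486/0.027) × 109.5 × 1.070^(2/3) × 0.0043^(1/2) = 413.5 ft³/s
V = Q/A = 413.5/109.5 = 3.776 ft/s

3.78 ft/s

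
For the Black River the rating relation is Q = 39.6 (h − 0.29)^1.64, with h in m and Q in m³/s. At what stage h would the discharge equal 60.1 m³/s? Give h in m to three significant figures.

1.58 m

h − h₀ = (Q/C)^(1/b) = (60.1/39.6)^(1/1.64) = 1.290 m
h = 0.29 + 1.290 = 1.580 m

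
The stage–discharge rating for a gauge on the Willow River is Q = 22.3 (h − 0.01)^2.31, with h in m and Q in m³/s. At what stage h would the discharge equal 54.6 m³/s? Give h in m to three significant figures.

1.48 m

h − h₀ = (Q/C)^(1/b) = (54.6/22.3)^(1/2.31) = 1.473 m
h = 0.01 + 1.473 = 1.483 m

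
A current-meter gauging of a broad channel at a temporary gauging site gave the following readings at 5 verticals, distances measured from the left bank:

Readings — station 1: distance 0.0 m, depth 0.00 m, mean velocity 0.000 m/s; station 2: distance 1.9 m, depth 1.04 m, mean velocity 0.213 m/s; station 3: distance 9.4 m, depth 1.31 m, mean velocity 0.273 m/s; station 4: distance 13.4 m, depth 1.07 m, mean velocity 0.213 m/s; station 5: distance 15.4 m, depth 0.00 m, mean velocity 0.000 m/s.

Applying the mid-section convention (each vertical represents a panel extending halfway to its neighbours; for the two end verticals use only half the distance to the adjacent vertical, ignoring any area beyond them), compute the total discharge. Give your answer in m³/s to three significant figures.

w_2 = (9.4 − 0.0)/2 = 4.7 m; q_2 = 0.213 × 1.04 × 4.7 = 1.041 m³/s
w_3 = (13.4 − 1.9)/2 = 5.75 m; q_3 = 0.273 × 1.31 × 5.75 = 2.056 m³/s
w_4 = (15.4 − 9.4)/2 = 3 m; q_4 = 0.213 × 1.07 × 3 = 0.6837 m³/s
Stations 1, 5 contribute zero (depth or velocity is 0).
Q = Σ qᵢ = 3.781 m³/s

3.78 m³/s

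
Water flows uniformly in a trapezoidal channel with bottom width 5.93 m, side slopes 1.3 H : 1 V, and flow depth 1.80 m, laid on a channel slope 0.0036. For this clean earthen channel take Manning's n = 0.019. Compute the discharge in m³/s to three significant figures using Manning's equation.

A = (b + z·y)·y = (5.93 + 1.3×1.80)×1.80 = 14.89 m²
P = b + 2y√(1+z²) = 5.93 + 2×1.80×√(1+1.3²) = 11.83 m
R = A/P = 14.89/11.83 = 1.258 m
Q = (1/n)·A·R^(2/3)·S^(1/2) = (1/0.019) × 14.89 × 1.258^(2/3) × 0.0036^(1/2) = 54.78 m³/s

54.8 m³/s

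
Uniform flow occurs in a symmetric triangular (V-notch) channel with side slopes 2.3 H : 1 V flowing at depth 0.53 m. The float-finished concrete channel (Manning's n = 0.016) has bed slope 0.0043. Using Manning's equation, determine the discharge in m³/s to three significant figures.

A = z·y² = 2.3×0.53² = 0.6461 m²
P = 2y√(1+z²) = 2×0.53×√(1+2.3²) = 2.658 m
R = A/P = 0.6461/2.658 = 0.2430 m
Q = (1/n)·A·R^(2/3)·S^(1/2) = (1/0.016) × 0.6461 × 0.2430^(2/3) × 0.0043^(1/2) = 1.031 m³/s

1.03 m³/s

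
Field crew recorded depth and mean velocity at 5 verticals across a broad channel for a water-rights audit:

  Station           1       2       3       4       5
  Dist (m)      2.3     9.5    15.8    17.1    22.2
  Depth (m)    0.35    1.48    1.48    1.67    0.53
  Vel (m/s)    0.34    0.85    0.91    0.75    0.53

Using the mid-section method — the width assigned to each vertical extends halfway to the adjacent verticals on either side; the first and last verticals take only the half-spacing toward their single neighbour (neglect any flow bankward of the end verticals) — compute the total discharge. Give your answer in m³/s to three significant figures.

18.8 m³/s

w_1 = (9.5 − 2.3)/2 = 3.6 m; q_1 = 0.34 × 0.35 × 3.6 = 0.4284 m³/s
w_2 = (15.8 − 2.3)/2 = 6.75 m; q_2 = 0.85 × 1.48 × 6.75 = 8.492 m³/s
w_3 = (17.1 − 9.5)/2 = 3.8 m; q_3 = 0.91 × 1.48 × 3.8 = 5.118 m³/s
w_4 = (22.2 − 15.8)/2 = 3.2 m; q_4 = 0.75 × 1.67 × 3.2 = 4.008 m³/s
w_5 = (22.2 − 17.1)/2 = 2.55 m; q_5 = 0.53 × 0.53 × 2.55 = 0.7163 m³/s
Q = Σ qᵢ = 18.76 m³/s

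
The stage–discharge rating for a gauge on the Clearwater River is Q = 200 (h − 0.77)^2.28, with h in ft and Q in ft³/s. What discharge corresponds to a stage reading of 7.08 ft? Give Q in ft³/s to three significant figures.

Q = 200 × (7.08 − 0.77)^2.28 = 200 × 6.31^2.28 = 13340 ft³/s

13300 ft³/s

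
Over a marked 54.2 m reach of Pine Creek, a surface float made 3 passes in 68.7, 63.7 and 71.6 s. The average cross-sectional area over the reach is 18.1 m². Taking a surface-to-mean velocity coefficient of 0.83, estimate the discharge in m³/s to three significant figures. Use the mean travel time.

12.0 m³/s

t̄ = (68.7 + 63.7 + 71.6) / 3 = 68 s
v_surface = L / t̄ = 54.2 / 68 = 0.7971 m/s
v_mean = 0.83 × 0.7971 = 0.6616 m/s
Q = A × v_mean = 18.1 × 0.6616 = 11.97 m³/s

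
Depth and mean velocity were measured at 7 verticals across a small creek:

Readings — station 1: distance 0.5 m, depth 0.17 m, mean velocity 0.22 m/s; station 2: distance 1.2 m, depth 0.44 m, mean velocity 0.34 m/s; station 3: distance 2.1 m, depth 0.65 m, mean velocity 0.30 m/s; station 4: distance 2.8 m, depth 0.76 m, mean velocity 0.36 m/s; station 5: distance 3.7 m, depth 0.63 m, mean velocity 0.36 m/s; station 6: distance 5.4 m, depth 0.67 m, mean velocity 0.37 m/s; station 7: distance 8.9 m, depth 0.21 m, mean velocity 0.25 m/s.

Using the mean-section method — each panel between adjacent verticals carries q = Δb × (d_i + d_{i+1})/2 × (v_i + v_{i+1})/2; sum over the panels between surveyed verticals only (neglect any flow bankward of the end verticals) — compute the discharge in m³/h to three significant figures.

Panel 1-2: Δb = 0.7 m, d̄ = (0.17+0.44)/2 = 0.305, v̄ = (0.22+0.34)/2 = 0.28 → q = 0.7×0.305×0.28 = 0.05978 m³/s
Panel 2-3: Δb = 0.9 m, d̄ = (0.44+0.65)/2 = 0.545, v̄ = (0.34+0.30)/2 = 0.32 → q = 0.9×0.545×0.32 = 0.1570 m³/s
Panel 3-4: Δb = 0.7 m, d̄ = (0.65+0.76)/2 = 0.705, v̄ = (0.30+0.36)/2 = 0.33 → q = 0.7×0.705×0.33 = 0.1629 m³/s
Panel 4-5: Δb = 0.9 m, d̄ = (0.76+0.63)/2 = 0.695, v̄ = (0.36+0.36)/2 = 0.36 → q = 0.9×0.695×0.36 = 0.2252 m³/s
Panel 5-6: Δb = 1.7 m, d̄ = (0.63+0.67)/2 = 0.65, v̄ = (0.36+0.37)/2 = 0.365 → q = 1.7×0.65×0.365 = 0.4033 m³/s
Panel 6-7: Δb = 3.5 m, d̄ = (0.67+0.21)/2 = 0.44, v̄ = (0.37+0.25)/2 = 0.31 → q = 3.5×0.44×0.31 = 0.4774 m³/s
Q = Σ q = 1.486 m³/s
= 1.486 × 3600 = 5348 m³/h

5350 m³/h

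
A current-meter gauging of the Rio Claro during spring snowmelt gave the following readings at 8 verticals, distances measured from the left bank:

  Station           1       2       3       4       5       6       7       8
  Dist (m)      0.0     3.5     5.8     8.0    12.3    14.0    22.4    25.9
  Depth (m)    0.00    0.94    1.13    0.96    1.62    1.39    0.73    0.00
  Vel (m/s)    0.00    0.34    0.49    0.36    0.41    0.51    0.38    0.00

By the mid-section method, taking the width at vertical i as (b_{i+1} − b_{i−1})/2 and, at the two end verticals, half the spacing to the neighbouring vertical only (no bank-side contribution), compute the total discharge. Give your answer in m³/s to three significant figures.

10.5 m³/s

w_2 = (5.8 − 0.0)/2 = 2.9 m; q_2 = 0.34 × 0.94 × 2.9 = 0.9268 m³/s
w_3 = (8.0 − 3.5)/2 = 2.25 m; q_3 = 0.49 × 1.13 × 2.25 = 1.246 m³/s
w_4 = (12.3 − 5.8)/2 = 3.25 m; q_4 = 0.36 × 0.96 × 3.25 = 1.123 m³/s
w_5 = (14.0 − 8.0)/2 = 3 m; q_5 = 0.41 × 1.62 × 3 = 1.993 m³/s
w_6 = (22.4 − 12.3)/2 = 5.05 m; q_6 = 0.51 × 1.39 × 5.05 = 3.580 m³/s
w_7 = (25.9 − 14.0)/2 = 5.95 m; q_7 = 0.38 × 0.73 × 5.95 = 1.651 m³/s
Stations 1, 8 contribute zero (depth or velocity is 0).
Q = Σ qᵢ = 10.52 m³/s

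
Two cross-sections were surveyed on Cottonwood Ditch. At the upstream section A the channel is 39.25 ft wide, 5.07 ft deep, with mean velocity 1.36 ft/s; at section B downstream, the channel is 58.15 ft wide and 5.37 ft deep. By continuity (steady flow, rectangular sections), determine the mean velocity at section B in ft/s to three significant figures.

Q = A₁V₁ = (39.25×5.07) × 1.36 = 270.6 ft³/s
A₂ = 58.15 × 5.37 = 312.3 ft²
V₂ = Q/A₂ = 270.6/312.3 = 0.8667 ft/s

0.867 ft/s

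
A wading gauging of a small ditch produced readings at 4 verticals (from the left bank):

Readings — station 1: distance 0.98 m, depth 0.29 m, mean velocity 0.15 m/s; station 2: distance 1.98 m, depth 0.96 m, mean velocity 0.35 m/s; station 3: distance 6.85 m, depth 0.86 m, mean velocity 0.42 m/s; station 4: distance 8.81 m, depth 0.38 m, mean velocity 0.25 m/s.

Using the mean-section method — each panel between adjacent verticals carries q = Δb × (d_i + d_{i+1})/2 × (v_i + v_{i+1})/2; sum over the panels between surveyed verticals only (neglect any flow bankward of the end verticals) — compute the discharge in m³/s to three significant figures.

2.27 m³/s

Panel 1-2: Δb = 1 m, d̄ = (0.29+0.96)/2 = 0.625, v̄ = (0.15+0.35)/2 = 0.25 → q = 1×0.625×0.25 = 0.1563 m³/s
Panel 2-3: Δb = 4.87 m, d̄ = (0.96+0.86)/2 = 0.91, v̄ = (0.35+0.42)/2 = 0.385 → q = 4.87×0.91×0.385 = 1.706 m³/s
Panel 3-4: Δb = 1.96 m, d̄ = (0.86+0.38)/2 = 0.62, v̄ = (0.42+0.25)/2 = 0.335 → q = 1.96×0.62×0.335 = 0.4071 m³/s
Q = Σ q = 2.270 m³/s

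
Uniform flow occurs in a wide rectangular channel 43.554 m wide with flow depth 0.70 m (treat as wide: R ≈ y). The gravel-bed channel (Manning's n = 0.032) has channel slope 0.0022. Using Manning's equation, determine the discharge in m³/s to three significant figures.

A = b·y = 43.554 × 0.70 = 30.49 m²
Wide channel: R ≈ y = 0.70 m
Q = (1/n)·A·R^(2/3)·S^(1/2) = (1/0.032) × 30.49 × 0.7000^(2/3) × 0.0022^(1/2) = 35.23 m³/s

35.2 m³/s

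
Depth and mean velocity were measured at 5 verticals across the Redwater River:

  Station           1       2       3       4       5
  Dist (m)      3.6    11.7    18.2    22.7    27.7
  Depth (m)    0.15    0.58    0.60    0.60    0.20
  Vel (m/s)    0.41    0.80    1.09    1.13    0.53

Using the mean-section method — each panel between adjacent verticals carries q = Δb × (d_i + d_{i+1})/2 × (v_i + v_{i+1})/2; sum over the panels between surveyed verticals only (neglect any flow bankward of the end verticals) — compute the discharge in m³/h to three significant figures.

Panel 1-2: Δb = 8.1 m, d̄ = (0.15+0.58)/2 = 0.365, v̄ = (0.41+0.80)/2 = 0.605 → q = 8.1×0.365×0.605 = 1.789 m³/s
Panel 2-3: Δb = 6.5 m, d̄ = (0.58+0.60)/2 = 0.59, v̄ = (0.80+1.09)/2 = 0.945 → q = 6.5×0.59×0.945 = 3.624 m³/s
Panel 3-4: Δb = 4.5 m, d̄ = (0.60+0.60)/2 = 0.6, v̄ = (1.09+1.13)/2 = 1.11 → q = 4.5×0.6×1.11 = 2.997 m³/s
Panel 4-5: Δb = 5 m, d̄ = (0.60+0.20)/2 = 0.4, v̄ = (1.13+0.53)/2 = 0.83 → q = 5×0.4×0.83 = 1.660 m³/s
Q = Σ q = 10.07 m³/s
= 10.07 × 3600 = 36250 m³/h

36300 m³/h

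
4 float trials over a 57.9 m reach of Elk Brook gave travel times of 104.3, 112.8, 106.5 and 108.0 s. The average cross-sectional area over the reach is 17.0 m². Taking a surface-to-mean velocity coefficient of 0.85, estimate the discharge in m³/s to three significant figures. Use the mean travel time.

7.75 m³/s

t̄ = (104.3 + 112.8 + 106.5 + 108.0) / 4 = 107.9 s
v_surface = L / t̄ = 57.9 / 107.9 = 0.5366 m/s
v_mean = 0.85 × 0.5366 = 0.4561 m/s
Q = A × v_mean = 17.0 × 0.4561 = 7.754 m³/s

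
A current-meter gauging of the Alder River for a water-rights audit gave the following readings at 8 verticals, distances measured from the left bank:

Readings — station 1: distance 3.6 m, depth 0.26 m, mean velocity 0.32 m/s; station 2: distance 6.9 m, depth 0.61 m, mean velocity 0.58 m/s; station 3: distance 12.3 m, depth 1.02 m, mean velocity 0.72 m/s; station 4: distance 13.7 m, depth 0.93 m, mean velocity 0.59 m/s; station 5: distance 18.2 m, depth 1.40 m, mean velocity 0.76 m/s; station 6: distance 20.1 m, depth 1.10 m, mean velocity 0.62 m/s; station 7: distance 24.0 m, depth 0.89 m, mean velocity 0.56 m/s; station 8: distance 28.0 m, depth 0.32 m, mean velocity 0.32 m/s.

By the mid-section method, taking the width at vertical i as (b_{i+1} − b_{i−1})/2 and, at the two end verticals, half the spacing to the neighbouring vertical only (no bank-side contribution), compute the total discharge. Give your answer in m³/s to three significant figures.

13.3 m³/s

w_1 = (6.9 − 3.6)/2 = 1.65 m; q_1 = 0.32 × 0.26 × 1.65 = 0.1373 m³/s
w_2 = (12.3 − 3.6)/2 = 4.35 m; q_2 = 0.58 × 0.61 × 4.35 = 1.539 m³/s
w_3 = (13.7 − 6.9)/2 = 3.4 m; q_3 = 0.72 × 1.02 × 3.4 = 2.497 m³/s
w_4 = (18.2 − 12.3)/2 = 2.95 m; q_4 = 0.59 × 0.93 × 2.95 = 1.619 m³/s
w_5 = (20.1 − 13.7)/2 = 3.2 m; q_5 = 0.76 × 1.40 × 3.2 = 3.405 m³/s
w_6 = (24.0 − 18.2)/2 = 2.9 m; q_6 = 0.62 × 1.10 × 2.9 = 1.978 m³/s
w_7 = (28.0 − 20.1)/2 = 3.95 m; q_7 = 0.56 × 0.89 × 3.95 = 1.969 m³/s
w_8 = (28.0 − 24.0)/2 = 2 m; q_8 = 0.32 × 0.32 × 2 = 0.2048 m³/s
Q = Σ qᵢ = 13.35 m³/s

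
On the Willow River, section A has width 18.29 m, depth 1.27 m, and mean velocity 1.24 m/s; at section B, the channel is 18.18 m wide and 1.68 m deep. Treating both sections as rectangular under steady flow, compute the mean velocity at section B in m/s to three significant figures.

0.943 m/s

Q = A₁V₁ = (18.29×1.27) × 1.24 = 28.80 m³/s
A₂ = 18.18 × 1.68 = 30.54 m²
V₂ = Q/A₂ = 28.80/30.54 = 0.9431 m/s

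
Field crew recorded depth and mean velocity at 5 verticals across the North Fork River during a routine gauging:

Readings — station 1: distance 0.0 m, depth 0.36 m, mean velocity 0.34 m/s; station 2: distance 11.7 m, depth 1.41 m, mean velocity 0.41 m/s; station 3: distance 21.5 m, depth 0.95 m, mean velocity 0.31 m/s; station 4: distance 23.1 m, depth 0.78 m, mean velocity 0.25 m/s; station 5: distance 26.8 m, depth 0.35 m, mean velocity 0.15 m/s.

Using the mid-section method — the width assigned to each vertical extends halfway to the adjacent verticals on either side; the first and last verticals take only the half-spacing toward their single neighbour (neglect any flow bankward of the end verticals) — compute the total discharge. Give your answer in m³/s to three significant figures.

9.22 m³/s

w_1 = (11.7 − 0.0)/2 = 5.85 m; q_1 = 0.34 × 0.36 × 5.85 = 0.7160 m³/s
w_2 = (21.5 − 0.0)/2 = 10.75 m; q_2 = 0.41 × 1.41 × 10.75 = 6.215 m³/s
w_3 = (23.1 − 11.7)/2 = 5.7 m; q_3 = 0.31 × 0.95 × 5.7 = 1.679 m³/s
w_4 = (26.8 − 21.5)/2 = 2.65 m; q_4 = 0.25 × 0.78 × 2.65 = 0.5168 m³/s
w_5 = (26.8 − 23.1)/2 = 1.85 m; q_5 = 0.15 × 0.35 × 1.85 = 0.09713 m³/s
Q = Σ qᵢ = 9.223 m³/s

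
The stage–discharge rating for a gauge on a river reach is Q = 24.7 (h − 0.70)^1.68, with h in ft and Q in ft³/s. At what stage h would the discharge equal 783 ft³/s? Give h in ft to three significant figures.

8.53 ft

h − h₀ = (Q/C)^(1/b) = (783/24.7)^(1/1.68) = 7.825 ft
h = 0.70 + 7.825 = 8.525 ft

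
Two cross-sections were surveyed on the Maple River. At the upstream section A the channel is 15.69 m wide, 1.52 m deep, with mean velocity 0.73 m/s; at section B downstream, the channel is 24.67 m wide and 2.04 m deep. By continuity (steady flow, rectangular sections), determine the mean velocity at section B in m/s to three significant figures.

0.346 m/s

Q = A₁V₁ = (15.69×1.52) × 0.73 = 17.41 m³/s
A₂ = 24.67 × 2.04 = 50.33 m²
V₂ = Q/A₂ = 17.41/50.33 = 0.3459 m/s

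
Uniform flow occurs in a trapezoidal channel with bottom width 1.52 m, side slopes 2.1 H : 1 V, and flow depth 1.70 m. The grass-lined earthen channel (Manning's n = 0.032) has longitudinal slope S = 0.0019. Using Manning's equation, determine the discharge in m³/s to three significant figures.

A = (b + z·y)·y = (1.52 + 2.1×1.70)×1.70 = 8.653 m²
P = b + 2y√(1+z²) = 1.52 + 2×1.70×√(1+2.1²) = 9.428 m
R = A/P = 8.653/9.428 = 0.9178 m
Q = (1/n)·A·R^(2/3)·S^(1/2) = (1/0.032) × 8.653 × 0.9178^(2/3) × 0.0019^(1/2) = 11.13 m³/s

11.1 m³/s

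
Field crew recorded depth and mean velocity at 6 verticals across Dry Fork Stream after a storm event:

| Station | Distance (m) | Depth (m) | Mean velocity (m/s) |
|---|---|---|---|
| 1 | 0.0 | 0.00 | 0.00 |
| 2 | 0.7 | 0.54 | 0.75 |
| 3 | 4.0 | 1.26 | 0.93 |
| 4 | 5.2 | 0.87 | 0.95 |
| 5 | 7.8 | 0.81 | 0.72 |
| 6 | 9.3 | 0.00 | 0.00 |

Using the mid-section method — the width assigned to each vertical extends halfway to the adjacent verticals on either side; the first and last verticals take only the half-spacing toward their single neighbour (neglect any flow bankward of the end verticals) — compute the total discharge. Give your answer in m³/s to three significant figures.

6.21 m³/s

w_2 = (4.0 − 0.0)/2 = 2 m; q_2 = 0.75 × 0.54 × 2 = 0.8100 m³/s
w_3 = (5.2 − 0.7)/2 = 2.25 m; q_3 = 0.93 × 1.26 × 2.25 = 2.637 m³/s
w_4 = (7.8 − 4.0)/2 = 1.9 m; q_4 = 0.95 × 0.87 × 1.9 = 1.570 m³/s
w_5 = (9.3 − 5.2)/2 = 2.05 m; q_5 = 0.72 × 0.81 × 2.05 = 1.196 m³/s
Stations 1, 6 contribute zero (depth or velocity is 0).
Q = Σ qᵢ = 6.212 m³/s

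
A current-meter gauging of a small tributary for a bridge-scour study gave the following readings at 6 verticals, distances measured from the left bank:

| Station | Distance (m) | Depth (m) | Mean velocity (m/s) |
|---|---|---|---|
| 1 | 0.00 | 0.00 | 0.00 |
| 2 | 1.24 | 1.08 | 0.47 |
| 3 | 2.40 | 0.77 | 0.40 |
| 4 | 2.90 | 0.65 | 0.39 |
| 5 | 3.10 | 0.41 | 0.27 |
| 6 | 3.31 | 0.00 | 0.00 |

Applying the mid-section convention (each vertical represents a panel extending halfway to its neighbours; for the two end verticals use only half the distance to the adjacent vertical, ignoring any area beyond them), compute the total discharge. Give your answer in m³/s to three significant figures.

0.976 m³/s

w_2 = (2.40 − 0.00)/2 = 1.2 m; q_2 = 0.47 × 1.08 × 1.2 = 0.6091 m³/s
w_3 = (2.90 − 1.24)/2 = 0.83 m; q_3 = 0.40 × 0.77 × 0.83 = 0.2556 m³/s
w_4 = (3.10 − 2.40)/2 = 0.35 m; q_4 = 0.39 × 0.65 × 0.35 = 0.08873 m³/s
w_5 = (3.31 − 2.90)/2 = 0.205 m; q_5 = 0.27 × 0.41 × 0.205 = 0.02269 m³/s
Stations 1, 6 contribute zero (depth or velocity is 0).
Q = Σ qᵢ = 0.9762 m³/s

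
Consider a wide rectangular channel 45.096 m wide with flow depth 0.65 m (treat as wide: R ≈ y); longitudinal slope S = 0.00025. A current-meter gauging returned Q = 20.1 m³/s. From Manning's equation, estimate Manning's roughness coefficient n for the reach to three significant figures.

A = b·y = 45.096 × 0.65 = 29.31 m²
Wide channel: R ≈ y = 0.65 m
n = (1/Q)·A·R^(2/3)·S^(1/2) = (1/20.1) × 29.31 × 0.7504 × 0.01581 = 0.01730

0.0173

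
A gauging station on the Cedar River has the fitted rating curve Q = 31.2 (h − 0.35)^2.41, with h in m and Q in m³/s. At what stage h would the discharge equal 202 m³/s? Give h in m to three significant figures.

2.52 m

h − h₀ = (Q/C)^(1/b) = (202/31.2)^(1/2.41) = 2.171 m
h = 0.35 + 2.171 = 2.521 m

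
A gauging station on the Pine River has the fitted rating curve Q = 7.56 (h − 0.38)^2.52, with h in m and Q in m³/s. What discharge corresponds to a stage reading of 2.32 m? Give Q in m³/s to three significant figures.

Q = 7.56 × (2.32 − 0.38)^2.52 = 7.56 × 1.94^2.52 = 40.16 m³/s

40.2 m³/s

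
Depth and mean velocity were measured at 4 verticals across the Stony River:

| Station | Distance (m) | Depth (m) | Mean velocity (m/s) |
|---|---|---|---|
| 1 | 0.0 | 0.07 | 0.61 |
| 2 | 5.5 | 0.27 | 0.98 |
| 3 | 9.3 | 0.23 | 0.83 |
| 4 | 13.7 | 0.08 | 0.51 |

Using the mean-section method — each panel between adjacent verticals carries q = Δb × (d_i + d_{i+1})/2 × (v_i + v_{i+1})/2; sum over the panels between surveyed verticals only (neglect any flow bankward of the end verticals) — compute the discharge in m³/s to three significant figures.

Panel 1-2: Δb = 5.5 m, d̄ = (0.07+0.27)/2 = 0.17, v̄ = (0.61+0.98)/2 = 0.795 → q = 5.5×0.17×0.795 = 0.7433 m³/s
Panel 2-3: Δb = 3.8 m, d̄ = (0.27+0.23)/2 = 0.25, v̄ = (0.98+0.83)/2 = 0.905 → q = 3.8×0.25×0.905 = 0.8598 m³/s
Panel 3-4: Δb = 4.4 m, d̄ = (0.23+0.08)/2 = 0.155, v̄ = (0.83+0.51)/2 = 0.67 → q = 4.4×0.155×0.67 = 0.4569 m³/s
Q = Σ q = 2.060 m³/s

2.06 m³/s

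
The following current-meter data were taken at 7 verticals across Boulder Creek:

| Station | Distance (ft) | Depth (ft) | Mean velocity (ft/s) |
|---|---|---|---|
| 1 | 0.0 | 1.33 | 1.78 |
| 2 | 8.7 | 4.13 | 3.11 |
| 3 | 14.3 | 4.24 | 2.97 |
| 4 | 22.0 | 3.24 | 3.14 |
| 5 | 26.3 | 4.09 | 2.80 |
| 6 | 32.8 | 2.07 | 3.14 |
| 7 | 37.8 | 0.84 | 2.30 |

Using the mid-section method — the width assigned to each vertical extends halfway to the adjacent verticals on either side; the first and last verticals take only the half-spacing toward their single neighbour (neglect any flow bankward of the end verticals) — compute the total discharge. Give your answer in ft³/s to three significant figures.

w_1 = (8.7 − 0.0)/2 = 4.35 ft; q_1 = 1.78 × 1.33 × 4.35 = 10.30 ft³/s
w_2 = (14.3 − 0.0)/2 = 7.15 ft; q_2 = 3.11 × 4.13 × 7.15 = 91.84 ft³/s
w_3 = (22.0 − 8.7)/2 = 6.65 ft; q_3 = 2.97 × 4.24 × 6.65 = 83.74 ft³/s
w_4 = (26.3 − 14.3)/2 = 6 ft; q_4 = 3.14 × 3.24 × 6 = 61.04 ft³/s
w_5 = (32.8 − 22.0)/2 = 5.4 ft; q_5 = 2.80 × 4.09 × 5.4 = 61.84 ft³/s
w_6 = (37.8 − 26.3)/2 = 5.75 ft; q_6 = 3.14 × 2.07 × 5.75 = 37.37 ft³/s
w_7 = (37.8 − 32.8)/2 = 2.5 ft; q_7 = 2.30 × 0.84 × 2.5 = 4.830 ft³/s
Q = Σ qᵢ = 351.0 ft³/s

351 ft³/s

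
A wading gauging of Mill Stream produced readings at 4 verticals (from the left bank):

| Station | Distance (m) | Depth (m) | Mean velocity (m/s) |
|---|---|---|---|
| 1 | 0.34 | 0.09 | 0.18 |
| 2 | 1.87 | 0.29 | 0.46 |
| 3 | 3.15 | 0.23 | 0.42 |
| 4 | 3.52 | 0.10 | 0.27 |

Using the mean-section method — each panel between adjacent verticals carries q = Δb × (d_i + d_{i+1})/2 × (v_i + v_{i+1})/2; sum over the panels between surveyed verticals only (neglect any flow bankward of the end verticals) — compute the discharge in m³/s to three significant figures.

Panel 1-2: Δb = 1.53 m, d̄ = (0.09+0.29)/2 = 0.19, v̄ = (0.18+0.46)/2 = 0.32 → q = 1.53×0.19×0.32 = 0.09302 m³/s
Panel 2-3: Δb = 1.28 m, d̄ = (0.29+0.23)/2 = 0.26, v̄ = (0.46+0.42)/2 = 0.44 → q = 1.28×0.26×0.44 = 0.1464 m³/s
Panel 3-4: Δb = 0.37 m, d̄ = (0.23+0.10)/2 = 0.165, v̄ = (0.42+0.27)/2 = 0.345 → q = 0.37×0.165×0.345 = 0.02106 m³/s
Q = Σ q = 0.2605 m³/s

0.261 m³/s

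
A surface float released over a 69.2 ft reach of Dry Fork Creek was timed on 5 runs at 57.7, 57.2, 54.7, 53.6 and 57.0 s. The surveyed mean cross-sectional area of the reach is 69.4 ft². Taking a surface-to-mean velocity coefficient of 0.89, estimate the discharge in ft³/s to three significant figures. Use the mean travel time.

76.3 ft³/s

t̄ = (57.7 + 57.2 + 54.7 + 53.6 + 57.0) / 5 = 56.04 s
v_surface = L / t̄ = 69.2 / 56.04 = 1.235 ft/s
v_mean = 0.89 × 1.235 = 1.099 ft/s
Q = A × v_mean = 69.4 × 1.099 = 76.27 ft³/s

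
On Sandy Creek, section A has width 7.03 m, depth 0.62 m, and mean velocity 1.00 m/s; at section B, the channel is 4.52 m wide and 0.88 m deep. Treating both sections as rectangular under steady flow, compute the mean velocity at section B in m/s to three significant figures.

Q = A₁V₁ = (7.03×0.62) × 1.00 = 4.359 m³/s
A₂ = 4.52 × 0.88 = 3.978 m²
V₂ = Q/A₂ = 4.359/3.978 = 1.096 m/s

1.10 m/s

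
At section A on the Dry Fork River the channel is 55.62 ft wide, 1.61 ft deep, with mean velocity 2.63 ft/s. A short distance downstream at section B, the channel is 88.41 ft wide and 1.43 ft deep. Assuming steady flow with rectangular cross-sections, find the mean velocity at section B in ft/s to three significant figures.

Q = A₁V₁ = (55.62×1.61) × 2.63 = 235.5 ft³/s
A₂ = 88.41 × 1.43 = 126.4 ft²
V₂ = Q/A₂ = 235.5/126.4 = 1.863 ft/s

1.86 ft/s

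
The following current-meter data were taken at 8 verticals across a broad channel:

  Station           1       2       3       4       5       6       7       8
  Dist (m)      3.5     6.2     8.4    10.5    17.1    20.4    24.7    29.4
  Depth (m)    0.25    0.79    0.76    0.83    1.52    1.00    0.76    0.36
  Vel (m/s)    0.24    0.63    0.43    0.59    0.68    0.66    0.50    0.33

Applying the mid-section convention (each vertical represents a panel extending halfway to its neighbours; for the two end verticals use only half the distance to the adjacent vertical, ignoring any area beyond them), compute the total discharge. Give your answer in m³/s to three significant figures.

w_1 = (6.2 − 3.5)/2 = 1.35 m; q_1 = 0.24 × 0.25 × 1.35 = 0.08100 m³/s
w_2 = (8.4 − 3.5)/2 = 2.45 m; q_2 = 0.63 × 0.79 × 2.45 = 1.219 m³/s
w_3 = (10.5 − 6.2)/2 = 2.15 m; q_3 = 0.43 × 0.76 × 2.15 = 0.7026 m³/s
w_4 = (17.1 − 8.4)/2 = 4.35 m; q_4 = 0.59 × 0.83 × 4.35 = 2.130 m³/s
w_5 = (20.4 − 10.5)/2 = 4.95 m; q_5 = 0.68 × 1.52 × 4.95 = 5.116 m³/s
w_6 = (24.7 − 17.1)/2 = 3.8 m; q_6 = 0.66 × 1.00 × 3.8 = 2.508 m³/s
w_7 = (29.4 − 20.4)/2 = 4.5 m; q_7 = 0.50 × 0.76 × 4.5 = 1.710 m³/s
w_8 = (29.4 − 24.7)/2 = 2.35 m; q_8 = 0.33 × 0.36 × 2.35 = 0.2792 m³/s
Q = Σ qᵢ = 13.75 m³/s

13.7 m³/s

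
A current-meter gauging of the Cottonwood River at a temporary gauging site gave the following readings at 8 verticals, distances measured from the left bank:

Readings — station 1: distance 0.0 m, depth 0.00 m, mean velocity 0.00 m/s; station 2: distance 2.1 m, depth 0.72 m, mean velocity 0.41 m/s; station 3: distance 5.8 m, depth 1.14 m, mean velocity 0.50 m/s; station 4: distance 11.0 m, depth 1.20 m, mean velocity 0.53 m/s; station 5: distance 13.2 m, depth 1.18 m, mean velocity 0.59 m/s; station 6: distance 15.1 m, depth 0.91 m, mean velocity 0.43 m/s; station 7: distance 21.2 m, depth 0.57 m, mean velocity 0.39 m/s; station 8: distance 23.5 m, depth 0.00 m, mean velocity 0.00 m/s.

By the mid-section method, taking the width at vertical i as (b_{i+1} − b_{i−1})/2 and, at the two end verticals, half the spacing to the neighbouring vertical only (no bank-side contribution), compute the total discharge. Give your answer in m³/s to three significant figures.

9.67 m³/s

w_2 = (5.8 − 0.0)/2 = 2.9 m; q_2 = 0.41 × 0.72 × 2.9 = 0.8561 m³/s
w_3 = (11.0 − 2.1)/2 = 4.45 m; q_3 = 0.50 × 1.14 × 4.45 = 2.537 m³/s
w_4 = (13.2 − 5.8)/2 = 3.7 m; q_4 = 0.53 × 1.20 × 3.7 = 2.353 m³/s
w_5 = (15.1 − 11.0)/2 = 2.05 m; q_5 = 0.59 × 1.18 × 2.05 = 1.427 m³/s
w_6 = (21.2 − 13.2)/2 = 4 m; q_6 = 0.43 × 0.91 × 4 = 1.565 m³/s
w_7 = (23.5 − 15.1)/2 = 4.2 m; q_7 = 0.39 × 0.57 × 4.2 = 0.9337 m³/s
Stations 1, 8 contribute zero (depth or velocity is 0).
Q = Σ qᵢ = 9.672 m³/s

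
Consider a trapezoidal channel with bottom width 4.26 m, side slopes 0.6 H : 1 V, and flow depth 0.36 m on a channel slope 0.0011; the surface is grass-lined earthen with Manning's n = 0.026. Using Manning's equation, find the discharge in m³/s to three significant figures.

0.954 m³/s

A = (b + z·y)·y = (4.26 + 0.6×0.36)×0.36 = 1.611 m²
P = b + 2y√(1+z²) = 4.26 + 2×0.36×√(1+0.6²) = 5.100 m
R = A/P = 1.611/5.100 = 0.3160 m
Q = (1/n)·A·R^(2/3)·S^(1/2) = (1/0.026) × 1.611 × 0.3160^(2/3) × 0.0011^(1/2) = 0.9536 m³/s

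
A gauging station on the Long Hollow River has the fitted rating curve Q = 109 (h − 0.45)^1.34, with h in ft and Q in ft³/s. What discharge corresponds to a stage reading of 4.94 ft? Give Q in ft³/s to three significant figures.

816 ft³/s

Q = 109 × (4.94 − 0.45)^1.34 = 109 × 4.49^1.34 = 815.5 ft³/s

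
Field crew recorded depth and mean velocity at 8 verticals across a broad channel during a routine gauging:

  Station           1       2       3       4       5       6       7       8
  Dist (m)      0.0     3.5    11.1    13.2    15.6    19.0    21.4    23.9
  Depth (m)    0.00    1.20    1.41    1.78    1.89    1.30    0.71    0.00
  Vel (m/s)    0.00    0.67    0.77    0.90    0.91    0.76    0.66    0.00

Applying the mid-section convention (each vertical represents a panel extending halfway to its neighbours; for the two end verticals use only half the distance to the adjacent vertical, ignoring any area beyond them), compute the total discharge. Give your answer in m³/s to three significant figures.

w_2 = (11.1 − 0.0)/2 = 5.55 m; q_2 = 0.67 × 1.20 × 5.55 = 4.462 m³/s
w_3 = (13.2 − 3.5)/2 = 4.85 m; q_3 = 0.77 × 1.41 × 4.85 = 5.266 m³/s
w_4 = (15.6 − 11.1)/2 = 2.25 m; q_4 = 0.90 × 1.78 × 2.25 = 3.605 m³/s
w_5 = (19.0 − 13.2)/2 = 2.9 m; q_5 = 0.91 × 1.89 × 2.9 = 4.988 m³/s
w_6 = (21.4 − 15.6)/2 = 2.9 m; q_6 = 0.76 × 1.30 × 2.9 = 2.865 m³/s
w_7 = (23.9 − 19.0)/2 = 2.45 m; q_7 = 0.66 × 0.71 × 2.45 = 1.148 m³/s
Stations 1, 8 contribute zero (depth or velocity is 0).
Q = Σ qᵢ = 22.33 m³/s

22.3 m³/s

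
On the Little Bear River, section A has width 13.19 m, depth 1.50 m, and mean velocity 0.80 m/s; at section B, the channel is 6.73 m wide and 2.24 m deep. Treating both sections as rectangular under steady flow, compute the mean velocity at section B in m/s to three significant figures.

Q = A₁V₁ = (13.19×1.50) × 0.80 = 15.83 m³/s
A₂ = 6.73 × 2.24 = 15.08 m²
V₂ = Q/A₂ = 15.83/15.08 = 1.050 m/s

1.05 m/s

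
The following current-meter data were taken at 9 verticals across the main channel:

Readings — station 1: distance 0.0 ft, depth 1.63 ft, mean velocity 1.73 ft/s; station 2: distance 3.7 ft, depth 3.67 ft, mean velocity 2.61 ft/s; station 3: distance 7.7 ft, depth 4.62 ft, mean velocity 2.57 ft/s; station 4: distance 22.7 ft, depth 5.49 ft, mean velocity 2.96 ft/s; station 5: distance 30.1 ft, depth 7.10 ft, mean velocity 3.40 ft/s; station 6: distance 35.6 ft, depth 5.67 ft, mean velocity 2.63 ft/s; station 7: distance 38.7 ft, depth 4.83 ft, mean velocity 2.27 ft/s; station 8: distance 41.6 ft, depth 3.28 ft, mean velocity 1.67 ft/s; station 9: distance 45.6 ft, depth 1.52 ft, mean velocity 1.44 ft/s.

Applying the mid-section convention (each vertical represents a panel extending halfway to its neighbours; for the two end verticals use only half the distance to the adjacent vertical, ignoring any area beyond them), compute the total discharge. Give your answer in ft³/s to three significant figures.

w_1 = (3.7 − 0.0)/2 = 1.85 ft; q_1 = 1.73 × 1.63 × 1.85 = 5.217 ft³/s
w_2 = (7.7 − 0.0)/2 = 3.85 ft; q_2 = 2.61 × 3.67 × 3.85 = 36.88 ft³/s
w_3 = (22.7 − 3.7)/2 = 9.5 ft; q_3 = 2.57 × 4.62 × 9.5 = 112.8 ft³/s
w_4 = (30.1 − 7.7)/2 = 11.2 ft; q_4 = 2.96 × 5.49 × 11.2 = 182.0 ft³/s
w_5 = (35.6 − 22.7)/2 = 6.45 ft; q_5 = 3.40 × 7.10 × 6.45 = 155.7 ft³/s
w_6 = (38.7 − 30.1)/2 = 4.3 ft; q_6 = 2.63 × 5.67 × 4.3 = 64.12 ft³/s
w_7 = (41.6 − 35.6)/2 = 3 ft; q_7 = 2.27 × 4.83 × 3 = 32.89 ft³/s
w_8 = (45.6 − 38.7)/2 = 3.45 ft; q_8 = 1.67 × 3.28 × 3.45 = 18.90 ft³/s
w_9 = (45.6 − 41.6)/2 = 2 ft; q_9 = 1.44 × 1.52 × 2 = 4.378 ft³/s
Q = Σ qᵢ = 612.9 ft³/s

613 ft³/s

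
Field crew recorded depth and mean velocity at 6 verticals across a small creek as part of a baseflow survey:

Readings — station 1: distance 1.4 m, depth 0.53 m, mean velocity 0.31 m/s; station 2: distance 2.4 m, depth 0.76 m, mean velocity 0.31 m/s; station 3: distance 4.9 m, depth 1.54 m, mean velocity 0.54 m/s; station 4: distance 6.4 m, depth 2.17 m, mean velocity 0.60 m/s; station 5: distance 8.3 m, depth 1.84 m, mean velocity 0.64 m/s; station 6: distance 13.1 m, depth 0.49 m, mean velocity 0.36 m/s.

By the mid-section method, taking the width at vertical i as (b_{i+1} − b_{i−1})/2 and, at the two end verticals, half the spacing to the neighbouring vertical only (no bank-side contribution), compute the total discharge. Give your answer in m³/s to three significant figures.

8.74 m³/s

w_1 = (2.4 − 1.4)/2 = 0.5 m; q_1 = 0.31 × 0.53 × 0.5 = 0.08215 m³/s
w_2 = (4.9 − 1.4)/2 = 1.75 m; q_2 = 0.31 × 0.76 × 1.75 = 0.4123 m³/s
w_3 = (6.4 − 2.4)/2 = 2 m; q_3 = 0.54 × 1.54 × 2 = 1.663 m³/s
w_4 = (8.3 − 4.9)/2 = 1.7 m; q_4 = 0.60 × 2.17 × 1.7 = 2.213 m³/s
w_5 = (13.1 − 6.4)/2 = 3.35 m; q_5 = 0.64 × 1.84 × 3.35 = 3.945 m³/s
w_6 = (13.1 − 8.3)/2 = 2.4 m; q_6 = 0.36 × 0.49 × 2.4 = 0.4234 m³/s
Q = Σ qᵢ = 8.739 m³/s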